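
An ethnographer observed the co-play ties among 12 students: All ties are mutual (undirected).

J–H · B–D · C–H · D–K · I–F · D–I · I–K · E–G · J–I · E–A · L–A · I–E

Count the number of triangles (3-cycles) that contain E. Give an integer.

0

E's neighbors are A, G, and I, but none of them are tied to each other, so no triangle contains E.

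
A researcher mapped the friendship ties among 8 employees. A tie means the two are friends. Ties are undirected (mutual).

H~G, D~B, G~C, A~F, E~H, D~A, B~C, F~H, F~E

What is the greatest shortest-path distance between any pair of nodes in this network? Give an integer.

Eccentricity of each node (its greatest distance to any other): A:3, B:4, C:3, D:3, E:4, F:3, G:3, H:3.
The maximum eccentricity is 4, realized for instance by the pair B–E via B – C – G – H – E. So the diameter is 4.

4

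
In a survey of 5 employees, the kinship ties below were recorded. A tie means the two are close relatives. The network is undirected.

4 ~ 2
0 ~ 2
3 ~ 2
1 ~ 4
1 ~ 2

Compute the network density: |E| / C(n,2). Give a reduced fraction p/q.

1/2

There are 5 edges and 5 nodes, so the maximum possible is C(5,2) = 10.
Density = 5/10 = 1/2.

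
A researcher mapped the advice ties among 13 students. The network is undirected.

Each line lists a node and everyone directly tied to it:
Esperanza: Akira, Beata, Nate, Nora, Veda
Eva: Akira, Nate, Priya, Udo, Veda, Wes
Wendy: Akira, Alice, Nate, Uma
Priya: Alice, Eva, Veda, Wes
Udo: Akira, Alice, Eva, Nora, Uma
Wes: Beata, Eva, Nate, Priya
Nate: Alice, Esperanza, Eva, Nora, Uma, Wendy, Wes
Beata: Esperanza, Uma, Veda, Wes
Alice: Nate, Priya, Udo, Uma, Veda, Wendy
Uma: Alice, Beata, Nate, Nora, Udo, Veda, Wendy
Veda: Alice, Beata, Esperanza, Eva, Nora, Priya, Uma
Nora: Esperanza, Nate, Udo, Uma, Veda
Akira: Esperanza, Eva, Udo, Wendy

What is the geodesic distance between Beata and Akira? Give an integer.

One shortest route is Beata – Esperanza – Akira, which uses 2 edges, and Beata and Akira are not directly tied, so nothing shorter exists. So d(Beata,Akira) = 2.

2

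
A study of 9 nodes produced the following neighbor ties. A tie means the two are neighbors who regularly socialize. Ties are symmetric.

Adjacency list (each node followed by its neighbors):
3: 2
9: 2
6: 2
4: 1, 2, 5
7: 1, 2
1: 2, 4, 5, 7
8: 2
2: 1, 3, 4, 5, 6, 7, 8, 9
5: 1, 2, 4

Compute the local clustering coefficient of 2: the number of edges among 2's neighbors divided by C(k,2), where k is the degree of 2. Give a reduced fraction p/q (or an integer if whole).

2's neighbors: 1, 3, 4, 5, 6, 7, 8, and 9 (k = 8).
Possible neighbor pairs: C(8,2) = 28. Edges among them: 1–4, 1–5, 1–7, 4–5 → e = 4.
Clustering(2) = 4/28 = 1/7.

1/7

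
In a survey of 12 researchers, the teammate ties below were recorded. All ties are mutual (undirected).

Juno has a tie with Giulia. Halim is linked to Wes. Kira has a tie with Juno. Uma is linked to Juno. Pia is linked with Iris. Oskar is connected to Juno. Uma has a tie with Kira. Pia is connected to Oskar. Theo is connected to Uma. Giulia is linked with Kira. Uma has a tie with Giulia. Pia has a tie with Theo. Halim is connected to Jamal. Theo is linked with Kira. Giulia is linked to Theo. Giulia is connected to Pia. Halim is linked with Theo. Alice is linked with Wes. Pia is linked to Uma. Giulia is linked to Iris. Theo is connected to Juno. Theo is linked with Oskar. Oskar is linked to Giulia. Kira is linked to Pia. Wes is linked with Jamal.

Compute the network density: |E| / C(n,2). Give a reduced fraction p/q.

25/66

There are 25 edges and 12 nodes, so the maximum possible is C(12,2) = 66.
Density = 25/66.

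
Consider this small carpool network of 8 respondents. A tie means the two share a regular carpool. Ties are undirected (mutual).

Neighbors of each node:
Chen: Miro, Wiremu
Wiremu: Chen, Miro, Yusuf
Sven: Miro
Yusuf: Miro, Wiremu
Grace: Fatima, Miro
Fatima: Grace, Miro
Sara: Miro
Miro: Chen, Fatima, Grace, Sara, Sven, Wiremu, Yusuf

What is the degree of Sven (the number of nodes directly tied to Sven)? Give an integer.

1

Sven is directly tied to Miro. That is 1 neighbor, so the degree of Sven is 1.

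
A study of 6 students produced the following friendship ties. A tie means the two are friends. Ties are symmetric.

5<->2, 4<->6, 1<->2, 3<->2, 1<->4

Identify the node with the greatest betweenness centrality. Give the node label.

Unnormalized betweenness of each node: 1:6, 2:7, 3:0, 4:4, 5:0, 6:0.
2 has the largest value, 7, making it the main broker — the node through which the most shortest paths run.

2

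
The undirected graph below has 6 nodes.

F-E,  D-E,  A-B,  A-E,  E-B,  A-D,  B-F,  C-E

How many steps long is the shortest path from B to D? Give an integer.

One shortest route is B – A – D, which uses 2 edges, and B and D are not directly tied, so nothing shorter exists. So d(B,D) = 2.

2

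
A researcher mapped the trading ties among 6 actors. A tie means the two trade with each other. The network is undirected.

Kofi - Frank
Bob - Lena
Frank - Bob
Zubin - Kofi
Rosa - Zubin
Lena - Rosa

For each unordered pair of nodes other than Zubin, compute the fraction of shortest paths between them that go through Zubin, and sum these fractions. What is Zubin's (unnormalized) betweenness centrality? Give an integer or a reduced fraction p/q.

2

Pairs whose geodesics pass through Zubin — Frank–Rosa: 1/2; Lena–Kofi: 1/2; Rosa–Kofi: 1.
All other pairs contribute 0.
Summing the contributions gives betweenness(Zubin) = 2.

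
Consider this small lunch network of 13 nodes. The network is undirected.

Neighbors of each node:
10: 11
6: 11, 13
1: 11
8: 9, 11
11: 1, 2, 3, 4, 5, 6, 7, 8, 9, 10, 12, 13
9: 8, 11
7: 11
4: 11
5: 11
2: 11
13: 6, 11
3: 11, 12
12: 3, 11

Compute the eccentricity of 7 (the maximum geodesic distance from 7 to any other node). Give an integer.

Distances from 7: 1:2, 2:2, 3:2, 4:2, 5:2, 6:2, 8:2, 9:2, 10:2, 11:1, 12:2, 13:2.
The largest is 2 (to 2, 12, 1, 5, 8, 3, 6, 4, 13, 10, and 9), so the eccentricity of 7 is 2.

2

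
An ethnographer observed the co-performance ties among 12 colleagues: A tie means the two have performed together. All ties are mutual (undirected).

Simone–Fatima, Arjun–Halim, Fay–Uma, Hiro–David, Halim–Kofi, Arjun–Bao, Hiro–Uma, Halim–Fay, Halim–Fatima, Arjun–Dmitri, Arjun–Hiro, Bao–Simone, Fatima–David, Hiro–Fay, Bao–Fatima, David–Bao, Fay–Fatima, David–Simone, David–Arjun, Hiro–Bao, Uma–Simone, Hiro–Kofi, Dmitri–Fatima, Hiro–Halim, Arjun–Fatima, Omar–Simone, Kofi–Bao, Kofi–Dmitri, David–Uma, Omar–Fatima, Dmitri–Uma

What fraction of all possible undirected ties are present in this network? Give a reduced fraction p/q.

There are 31 edges and 12 nodes, so the maximum possible is C(12,2) = 66.
Density = 31/66.

31/66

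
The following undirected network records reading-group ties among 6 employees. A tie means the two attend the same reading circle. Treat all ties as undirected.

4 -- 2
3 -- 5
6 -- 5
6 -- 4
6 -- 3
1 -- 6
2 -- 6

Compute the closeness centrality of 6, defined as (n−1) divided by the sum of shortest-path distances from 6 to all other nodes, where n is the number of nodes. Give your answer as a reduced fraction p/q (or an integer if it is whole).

1

Distances from 6: 1:1, 2:1, 3:1, 4:1, 5:1. Sum = 5.
n = 6, so closeness = 5/5 = 1.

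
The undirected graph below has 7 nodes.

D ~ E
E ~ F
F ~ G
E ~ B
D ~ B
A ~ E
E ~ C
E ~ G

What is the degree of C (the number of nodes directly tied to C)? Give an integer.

1

C is directly tied to E. That is 1 neighbor, so the degree of C is 1.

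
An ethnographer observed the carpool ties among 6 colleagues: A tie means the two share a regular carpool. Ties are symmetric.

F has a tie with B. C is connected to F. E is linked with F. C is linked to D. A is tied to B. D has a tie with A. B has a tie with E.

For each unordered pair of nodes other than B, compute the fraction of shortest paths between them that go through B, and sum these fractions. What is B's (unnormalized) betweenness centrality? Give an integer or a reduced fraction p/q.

5/2

Pairs whose geodesics pass through B — F–A: 1; E–A: 1; E–D: 1/2.
All other pairs contribute 0.
Summing the contributions gives betweenness(B) = 5/2.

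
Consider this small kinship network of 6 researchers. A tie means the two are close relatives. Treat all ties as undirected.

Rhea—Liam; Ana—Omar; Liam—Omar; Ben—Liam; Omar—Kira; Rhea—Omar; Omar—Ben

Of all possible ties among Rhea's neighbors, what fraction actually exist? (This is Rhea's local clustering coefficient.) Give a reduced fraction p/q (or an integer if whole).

1

Rhea's neighbors: Liam and Omar (k = 2).
Possible neighbor pairs: C(2,2) = 1. Edges among them: Liam–Omar → e = 1.
Clustering(Rhea) = 1/1.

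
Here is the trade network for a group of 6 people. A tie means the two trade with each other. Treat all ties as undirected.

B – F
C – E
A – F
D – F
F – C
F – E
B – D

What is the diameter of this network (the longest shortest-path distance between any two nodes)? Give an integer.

2

Eccentricity of each node (its greatest distance to any other): A:2, B:2, C:2, D:2, E:2, F:1.
The maximum eccentricity is 2, realized for instance by the pair A–E via A – F – E. So the diameter is 2.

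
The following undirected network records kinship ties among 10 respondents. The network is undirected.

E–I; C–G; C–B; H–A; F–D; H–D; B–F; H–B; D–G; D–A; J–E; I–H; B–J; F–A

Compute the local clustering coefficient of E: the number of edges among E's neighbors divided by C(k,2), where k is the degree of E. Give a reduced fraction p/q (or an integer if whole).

E's neighbors: I and J (k = 2).
Possible neighbor pairs: C(2,2) = 1. Edges among them: none → e = 0.
Clustering(E) = 0/1.

0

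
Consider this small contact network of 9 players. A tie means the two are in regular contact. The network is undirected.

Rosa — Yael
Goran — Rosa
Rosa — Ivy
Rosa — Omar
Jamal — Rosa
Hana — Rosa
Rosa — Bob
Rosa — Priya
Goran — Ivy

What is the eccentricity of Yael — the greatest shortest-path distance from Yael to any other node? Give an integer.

2

Distances from Yael: Bob:2, Goran:2, Hana:2, Ivy:2, Jamal:2, Omar:2, Priya:2, Rosa:1.
The largest is 2 (to Omar, Priya, Bob, Hana, Goran, Jamal, and Ivy), so the eccentricity of Yael is 2.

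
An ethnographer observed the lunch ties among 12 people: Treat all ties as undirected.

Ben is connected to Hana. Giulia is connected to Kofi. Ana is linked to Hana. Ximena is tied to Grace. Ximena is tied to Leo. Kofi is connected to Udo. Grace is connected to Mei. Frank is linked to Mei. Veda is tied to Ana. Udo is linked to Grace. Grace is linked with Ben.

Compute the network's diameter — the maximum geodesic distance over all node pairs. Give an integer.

Eccentricity of each node (its greatest distance to any other): Ana:6, Ben:4, Frank:6, Giulia:7, Grace:4, Hana:5, Kofi:6, Leo:6, Mei:5, Udo:5, Veda:7, Ximena:5.
The maximum eccentricity is 7, realized for instance by the pair Veda–Giulia via Veda – Ana – Hana – Ben – Grace – Udo – Kofi – Giulia. So the diameter is 7.

7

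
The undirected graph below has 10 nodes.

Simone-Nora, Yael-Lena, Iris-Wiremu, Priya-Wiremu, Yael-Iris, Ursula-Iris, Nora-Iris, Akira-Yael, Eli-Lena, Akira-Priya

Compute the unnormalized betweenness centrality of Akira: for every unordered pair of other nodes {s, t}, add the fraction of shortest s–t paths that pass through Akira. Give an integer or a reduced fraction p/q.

3

Pairs whose geodesics pass through Akira — Eli–Priya: 1; Lena–Priya: 1; Priya–Yael: 1.
All other pairs contribute 0.
Summing the contributions gives betweenness(Akira) = 3.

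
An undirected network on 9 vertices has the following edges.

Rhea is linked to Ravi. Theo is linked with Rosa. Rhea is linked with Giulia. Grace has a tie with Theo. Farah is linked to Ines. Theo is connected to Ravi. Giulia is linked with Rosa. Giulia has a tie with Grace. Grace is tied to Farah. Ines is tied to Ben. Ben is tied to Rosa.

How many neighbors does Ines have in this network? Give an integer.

2

Ines is directly tied to Ben and Farah. That is 2 neighbors, so the degree of Ines is 2.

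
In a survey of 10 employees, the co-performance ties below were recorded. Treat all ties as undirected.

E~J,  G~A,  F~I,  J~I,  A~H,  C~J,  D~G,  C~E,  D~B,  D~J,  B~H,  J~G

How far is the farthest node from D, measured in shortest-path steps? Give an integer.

Distances from D: A:2, B:1, C:2, E:2, F:3, G:1, H:2, I:2, J:1.
The largest is 3 (to F), so the eccentricity of D is 3.

3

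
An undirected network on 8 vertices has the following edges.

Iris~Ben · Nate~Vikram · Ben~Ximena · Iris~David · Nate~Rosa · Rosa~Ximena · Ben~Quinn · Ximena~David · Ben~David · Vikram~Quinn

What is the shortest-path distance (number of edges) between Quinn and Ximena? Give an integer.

One shortest route is Quinn – Ben – Ximena, which uses 2 edges, and Quinn and Ximena are not directly tied, so nothing shorter exists. So d(Quinn,Ximena) = 2.

2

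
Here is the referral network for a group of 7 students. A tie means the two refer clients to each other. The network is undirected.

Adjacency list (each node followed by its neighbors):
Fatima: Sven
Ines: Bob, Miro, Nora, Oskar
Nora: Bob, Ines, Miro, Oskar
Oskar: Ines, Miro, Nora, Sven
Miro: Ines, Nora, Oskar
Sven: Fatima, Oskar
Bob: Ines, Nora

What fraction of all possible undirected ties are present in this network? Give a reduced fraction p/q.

10/21

There are 10 edges and 7 nodes, so the maximum possible is C(7,2) = 21.
Density = 10/21.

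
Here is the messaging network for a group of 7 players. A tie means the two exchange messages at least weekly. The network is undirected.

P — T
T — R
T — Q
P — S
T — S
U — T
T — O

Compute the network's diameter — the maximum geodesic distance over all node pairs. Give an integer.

Eccentricity of each node (its greatest distance to any other): O:2, P:2, Q:2, R:2, S:2, T:1, U:2.
The maximum eccentricity is 2, realized for instance by the pair U–O via U – T – O. So the diameter is 2.

2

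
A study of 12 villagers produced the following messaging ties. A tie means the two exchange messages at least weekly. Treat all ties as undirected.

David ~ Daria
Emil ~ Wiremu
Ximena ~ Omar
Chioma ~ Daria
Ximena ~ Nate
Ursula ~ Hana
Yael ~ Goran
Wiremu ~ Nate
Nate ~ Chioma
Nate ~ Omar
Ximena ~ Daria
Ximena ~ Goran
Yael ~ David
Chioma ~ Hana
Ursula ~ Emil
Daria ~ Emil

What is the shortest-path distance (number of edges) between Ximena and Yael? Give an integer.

2

One shortest route is Ximena – Goran – Yael, which uses 2 edges, and Ximena and Yael are not directly tied, so nothing shorter exists. So d(Ximena,Yael) = 2.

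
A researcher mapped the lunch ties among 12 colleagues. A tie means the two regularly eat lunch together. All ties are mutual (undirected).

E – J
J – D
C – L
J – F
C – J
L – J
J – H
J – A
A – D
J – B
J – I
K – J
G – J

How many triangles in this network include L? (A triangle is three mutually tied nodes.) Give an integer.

1

L's neighbors: C and J.
Neighbor pairs that are themselves tied: L–C–J. Each forms one triangle with L, for 1 in total.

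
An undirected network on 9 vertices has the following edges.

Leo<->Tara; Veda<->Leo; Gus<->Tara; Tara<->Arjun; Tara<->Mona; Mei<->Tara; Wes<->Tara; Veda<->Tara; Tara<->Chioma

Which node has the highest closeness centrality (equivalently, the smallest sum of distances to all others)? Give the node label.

Tara

Farness (sum of distances to all others) for each node — Arjun:15, Chioma:15, Gus:15, Leo:14, Mei:15, Mona:15, Tara:8, Veda:14, Wes:15.
The smallest farness is 8, for Tara, so Tara has the highest closeness.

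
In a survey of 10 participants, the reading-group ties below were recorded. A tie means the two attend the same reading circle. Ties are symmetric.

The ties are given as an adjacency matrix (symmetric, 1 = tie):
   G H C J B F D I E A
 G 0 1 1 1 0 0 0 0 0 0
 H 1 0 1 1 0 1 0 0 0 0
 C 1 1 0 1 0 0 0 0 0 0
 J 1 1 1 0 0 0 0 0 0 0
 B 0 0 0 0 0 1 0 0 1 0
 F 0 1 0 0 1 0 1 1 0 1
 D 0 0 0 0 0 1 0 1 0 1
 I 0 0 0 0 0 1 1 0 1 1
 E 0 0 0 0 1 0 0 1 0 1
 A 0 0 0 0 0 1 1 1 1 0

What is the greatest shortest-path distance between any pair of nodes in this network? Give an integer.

Eccentricity of each node (its greatest distance to any other): A:3, B:3, C:4, D:3, E:4, F:2, G:4, H:3, I:3, J:4.
The maximum eccentricity is 4, realized for instance by the pair G–E via G – H – F – A – E. So the diameter is 4.

4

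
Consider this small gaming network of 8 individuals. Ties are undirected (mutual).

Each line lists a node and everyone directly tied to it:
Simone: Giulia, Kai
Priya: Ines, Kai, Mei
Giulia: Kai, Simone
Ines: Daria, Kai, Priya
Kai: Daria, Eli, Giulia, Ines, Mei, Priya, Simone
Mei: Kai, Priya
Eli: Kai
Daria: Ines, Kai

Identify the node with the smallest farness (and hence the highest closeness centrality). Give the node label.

Kai

Farness (sum of distances to all others) for each node — Daria:12, Eli:13, Giulia:12, Ines:11, Kai:7, Mei:12, Priya:11, Simone:12.
The smallest farness is 7, for Kai, so Kai has the highest closeness.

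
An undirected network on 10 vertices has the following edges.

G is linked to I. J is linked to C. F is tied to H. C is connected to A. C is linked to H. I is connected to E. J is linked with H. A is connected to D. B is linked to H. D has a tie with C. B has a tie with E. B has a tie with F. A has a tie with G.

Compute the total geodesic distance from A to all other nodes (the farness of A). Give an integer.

18

Distances from A: B:3, C:1, D:1, E:3, F:3, G:1, H:2, I:2, J:2.
Sum = 3 + 1 + 1 + 3 + 3 + 1 + 2 + 2 + 2 = 18.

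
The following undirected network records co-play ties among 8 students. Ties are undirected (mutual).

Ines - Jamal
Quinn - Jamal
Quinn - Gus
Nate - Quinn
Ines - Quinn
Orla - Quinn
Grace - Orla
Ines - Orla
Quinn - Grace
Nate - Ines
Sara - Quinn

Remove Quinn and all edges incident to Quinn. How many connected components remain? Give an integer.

Without Quinn, the remaining ties split the others into: {Gus}; {Grace, Ines, Jamal, Nate, Orla}; {Sara}.
That's 3 separate components.

3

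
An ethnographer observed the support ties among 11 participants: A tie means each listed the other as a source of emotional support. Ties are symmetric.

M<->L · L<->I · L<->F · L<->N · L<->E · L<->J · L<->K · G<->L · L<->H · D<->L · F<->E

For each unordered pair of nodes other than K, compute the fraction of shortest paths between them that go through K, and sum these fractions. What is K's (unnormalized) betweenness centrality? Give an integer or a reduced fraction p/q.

0

No shortest path between any pair of other nodes passes through K.
Summing the contributions gives betweenness(K) = 0.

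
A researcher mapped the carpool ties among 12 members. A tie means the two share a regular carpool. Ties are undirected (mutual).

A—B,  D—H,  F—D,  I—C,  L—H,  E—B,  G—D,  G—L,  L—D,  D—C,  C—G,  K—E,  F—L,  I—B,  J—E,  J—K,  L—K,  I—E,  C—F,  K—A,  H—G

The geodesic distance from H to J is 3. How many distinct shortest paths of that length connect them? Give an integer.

The shortest distance is 3, and the only length-3 path is H–L–K–J. So there is exactly 1 shortest path.

1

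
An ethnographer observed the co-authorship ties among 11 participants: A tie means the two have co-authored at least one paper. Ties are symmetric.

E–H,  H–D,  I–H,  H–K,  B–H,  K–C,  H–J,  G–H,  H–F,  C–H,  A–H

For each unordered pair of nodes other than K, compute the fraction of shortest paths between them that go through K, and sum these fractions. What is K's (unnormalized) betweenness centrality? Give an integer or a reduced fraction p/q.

0

No shortest path between any pair of other nodes passes through K.
Summing the contributions gives betweenness(K) = 0.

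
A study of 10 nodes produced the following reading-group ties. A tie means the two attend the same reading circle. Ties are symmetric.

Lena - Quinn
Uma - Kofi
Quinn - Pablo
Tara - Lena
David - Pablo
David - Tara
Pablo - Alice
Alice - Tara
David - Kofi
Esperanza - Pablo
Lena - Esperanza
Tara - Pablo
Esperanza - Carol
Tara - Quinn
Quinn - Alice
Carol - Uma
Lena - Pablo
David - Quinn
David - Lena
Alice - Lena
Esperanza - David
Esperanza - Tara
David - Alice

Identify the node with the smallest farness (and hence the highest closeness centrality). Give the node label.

Farness (sum of distances to all others) for each node — Alice:15, Carol:18, David:11, Esperanza:13, Kofi:16, Lena:13, Pablo:13, Quinn:15, Tara:13, Uma:21.
The smallest farness is 11, for David, so David has the highest closeness.

David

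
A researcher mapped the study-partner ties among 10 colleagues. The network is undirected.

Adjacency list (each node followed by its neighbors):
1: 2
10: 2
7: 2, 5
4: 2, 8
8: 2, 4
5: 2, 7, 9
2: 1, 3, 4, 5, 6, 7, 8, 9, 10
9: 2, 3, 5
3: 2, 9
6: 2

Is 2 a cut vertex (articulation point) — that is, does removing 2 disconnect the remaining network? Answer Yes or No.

Yes

Removing 2 leaves {3, 5, 7, and 9} with no path to {1}, so the network splits into 5 components. 2 is a cut vertex.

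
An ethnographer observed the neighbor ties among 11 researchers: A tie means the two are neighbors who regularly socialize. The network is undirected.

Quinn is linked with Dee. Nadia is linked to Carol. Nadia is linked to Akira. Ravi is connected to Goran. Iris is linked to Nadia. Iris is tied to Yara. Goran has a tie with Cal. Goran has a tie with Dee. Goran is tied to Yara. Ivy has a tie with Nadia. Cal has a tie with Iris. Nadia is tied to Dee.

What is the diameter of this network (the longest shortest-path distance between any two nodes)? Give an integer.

Eccentricity of each node (its greatest distance to any other): Akira:4, Cal:3, Carol:4, Dee:2, Goran:3, Iris:3, Ivy:4, Nadia:3, Quinn:3, Ravi:4, Yara:3.
The maximum eccentricity is 4, realized for instance by the pair Carol–Ravi via Carol – Nadia – Dee – Goran – Ravi. So the diameter is 4.

4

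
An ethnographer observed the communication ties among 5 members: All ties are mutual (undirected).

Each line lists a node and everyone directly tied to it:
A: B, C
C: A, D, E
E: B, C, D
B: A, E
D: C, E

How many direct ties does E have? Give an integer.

3

E is directly tied to B, C, and D. That is 3 neighbors, so the degree of E is 3.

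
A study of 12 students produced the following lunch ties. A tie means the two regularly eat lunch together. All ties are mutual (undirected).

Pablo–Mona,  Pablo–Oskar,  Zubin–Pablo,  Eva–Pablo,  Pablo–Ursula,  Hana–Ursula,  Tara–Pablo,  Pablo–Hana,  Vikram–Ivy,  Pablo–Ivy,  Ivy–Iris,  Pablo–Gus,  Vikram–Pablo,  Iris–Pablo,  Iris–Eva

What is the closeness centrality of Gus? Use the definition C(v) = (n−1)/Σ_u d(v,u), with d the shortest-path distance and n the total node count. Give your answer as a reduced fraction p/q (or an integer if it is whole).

Distances from Gus: Eva:2, Hana:2, Iris:2, Ivy:2, Mona:2, Oskar:2, Pablo:1, Tara:2, Ursula:2, Vikram:2, Zubin:2. Sum = 21.
n = 12, so closeness = 11/21.

11/21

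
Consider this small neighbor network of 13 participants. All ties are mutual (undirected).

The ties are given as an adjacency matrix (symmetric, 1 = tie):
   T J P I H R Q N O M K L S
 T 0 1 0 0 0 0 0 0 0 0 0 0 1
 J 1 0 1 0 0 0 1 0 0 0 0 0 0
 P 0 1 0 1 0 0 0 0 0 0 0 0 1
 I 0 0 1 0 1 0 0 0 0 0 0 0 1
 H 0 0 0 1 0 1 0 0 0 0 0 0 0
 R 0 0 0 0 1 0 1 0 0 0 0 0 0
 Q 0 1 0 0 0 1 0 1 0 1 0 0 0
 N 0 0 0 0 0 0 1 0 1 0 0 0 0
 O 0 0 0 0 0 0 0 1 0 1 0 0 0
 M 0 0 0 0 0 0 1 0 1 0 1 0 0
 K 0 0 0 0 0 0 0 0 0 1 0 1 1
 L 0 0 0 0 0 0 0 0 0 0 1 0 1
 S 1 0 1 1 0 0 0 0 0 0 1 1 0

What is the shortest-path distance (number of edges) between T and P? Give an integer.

2

One shortest route is T – J – P, which uses 2 edges, and T and P are not directly tied, so nothing shorter exists. So d(T,P) = 2.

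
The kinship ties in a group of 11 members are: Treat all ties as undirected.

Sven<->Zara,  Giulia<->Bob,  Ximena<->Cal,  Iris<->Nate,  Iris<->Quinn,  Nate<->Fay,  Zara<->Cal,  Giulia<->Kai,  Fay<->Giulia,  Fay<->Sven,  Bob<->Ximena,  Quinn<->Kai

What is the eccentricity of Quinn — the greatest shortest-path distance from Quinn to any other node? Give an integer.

5

Distances from Quinn: Bob:3, Cal:5, Fay:3, Giulia:2, Iris:1, Kai:1, Nate:2, Sven:4, Ximena:4, Zara:5.
The largest is 5 (to Zara and Cal), so the eccentricity of Quinn is 5.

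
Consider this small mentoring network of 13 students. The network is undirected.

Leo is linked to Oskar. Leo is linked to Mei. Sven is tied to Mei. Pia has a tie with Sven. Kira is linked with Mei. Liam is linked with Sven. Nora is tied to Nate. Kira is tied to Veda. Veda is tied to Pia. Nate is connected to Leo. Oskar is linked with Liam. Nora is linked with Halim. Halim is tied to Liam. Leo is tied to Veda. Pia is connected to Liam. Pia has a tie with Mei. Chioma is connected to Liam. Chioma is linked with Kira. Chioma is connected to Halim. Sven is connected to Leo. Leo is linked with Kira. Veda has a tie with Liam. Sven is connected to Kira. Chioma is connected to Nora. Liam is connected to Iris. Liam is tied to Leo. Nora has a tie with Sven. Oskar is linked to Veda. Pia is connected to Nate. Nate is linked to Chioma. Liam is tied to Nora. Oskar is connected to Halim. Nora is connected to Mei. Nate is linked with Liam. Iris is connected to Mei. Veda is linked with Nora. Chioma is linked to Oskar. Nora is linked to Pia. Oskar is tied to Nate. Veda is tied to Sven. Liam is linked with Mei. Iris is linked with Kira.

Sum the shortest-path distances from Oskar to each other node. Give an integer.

Distances from Oskar: Chioma:1, Halim:1, Iris:2, Kira:2, Leo:1, Liam:1, Mei:2, Nate:1, Nora:2, Pia:2, Sven:2, Veda:1.
Sum = 1 + 1 + 2 + 2 + 1 + 1 + 2 + 1 + 2 + 2 + 2 + 1 = 18.

18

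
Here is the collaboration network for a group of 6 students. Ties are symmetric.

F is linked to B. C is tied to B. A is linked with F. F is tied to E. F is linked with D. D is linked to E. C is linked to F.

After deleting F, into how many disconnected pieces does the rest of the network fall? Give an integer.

Without F, the remaining ties split the others into: {B, C}; {A}; {D, E}.
That's 3 separate components.

3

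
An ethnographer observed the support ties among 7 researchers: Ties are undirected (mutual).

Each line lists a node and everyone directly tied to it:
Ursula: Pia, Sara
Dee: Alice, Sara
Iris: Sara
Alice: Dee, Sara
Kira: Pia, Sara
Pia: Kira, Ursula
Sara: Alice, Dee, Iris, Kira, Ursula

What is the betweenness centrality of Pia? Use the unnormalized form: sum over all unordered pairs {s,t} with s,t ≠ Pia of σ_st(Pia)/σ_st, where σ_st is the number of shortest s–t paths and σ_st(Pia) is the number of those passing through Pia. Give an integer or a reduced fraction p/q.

1/2

Pairs whose geodesics pass through Pia — Ursula–Kira: 1/2.
All other pairs contribute 0.
Summing the contributions gives betweenness(Pia) = 1/2.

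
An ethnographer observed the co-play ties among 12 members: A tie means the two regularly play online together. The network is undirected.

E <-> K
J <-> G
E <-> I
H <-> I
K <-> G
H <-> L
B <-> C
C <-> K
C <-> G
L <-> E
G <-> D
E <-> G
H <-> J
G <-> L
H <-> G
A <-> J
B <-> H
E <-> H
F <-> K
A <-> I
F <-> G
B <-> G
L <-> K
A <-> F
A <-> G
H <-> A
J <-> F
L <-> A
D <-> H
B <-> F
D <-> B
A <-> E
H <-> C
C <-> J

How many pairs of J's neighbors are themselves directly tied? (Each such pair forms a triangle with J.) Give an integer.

7

J's neighbors: A, C, F, G, and H.
Neighbor pairs that are themselves tied: J–A–F; J–A–G; J–A–H; J–C–G; J–C–H; J–F–G; J–G–H. Each forms one triangle with J, for 7 in total.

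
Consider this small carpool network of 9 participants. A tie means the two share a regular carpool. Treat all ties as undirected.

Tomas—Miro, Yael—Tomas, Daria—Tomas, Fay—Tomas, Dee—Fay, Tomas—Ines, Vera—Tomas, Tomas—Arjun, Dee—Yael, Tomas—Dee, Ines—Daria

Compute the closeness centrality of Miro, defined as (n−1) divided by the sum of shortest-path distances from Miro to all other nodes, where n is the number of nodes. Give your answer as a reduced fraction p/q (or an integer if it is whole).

Distances from Miro: Arjun:2, Daria:2, Dee:2, Fay:2, Ines:2, Tomas:1, Vera:2, Yael:2. Sum = 15.
n = 9, so closeness = 8/15.

8/15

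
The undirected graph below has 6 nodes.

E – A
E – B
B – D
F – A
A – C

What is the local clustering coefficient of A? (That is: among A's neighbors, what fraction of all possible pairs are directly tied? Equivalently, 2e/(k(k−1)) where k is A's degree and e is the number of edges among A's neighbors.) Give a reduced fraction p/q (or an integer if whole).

0

A's neighbors: C, E, and F (k = 3).
Possible neighbor pairs: C(3,2) = 3. Edges among them: none → e = 0.
Clustering(A) = 0/3 = 0.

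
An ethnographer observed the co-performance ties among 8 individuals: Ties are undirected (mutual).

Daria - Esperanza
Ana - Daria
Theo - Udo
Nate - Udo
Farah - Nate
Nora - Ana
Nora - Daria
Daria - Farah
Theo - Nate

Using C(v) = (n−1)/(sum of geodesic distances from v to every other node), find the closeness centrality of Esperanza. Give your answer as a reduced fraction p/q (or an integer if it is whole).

7/18

Distances from Esperanza: Ana:2, Daria:1, Farah:2, Nate:3, Nora:2, Theo:4, Udo:4. Sum = 18.
n = 8, so closeness = 7/18.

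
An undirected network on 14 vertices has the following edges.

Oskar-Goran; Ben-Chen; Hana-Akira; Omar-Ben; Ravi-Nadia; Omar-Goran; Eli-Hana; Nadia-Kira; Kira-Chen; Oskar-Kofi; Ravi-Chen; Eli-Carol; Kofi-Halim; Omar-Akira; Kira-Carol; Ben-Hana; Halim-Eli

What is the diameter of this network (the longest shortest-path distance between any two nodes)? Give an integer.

6

Eccentricity of each node (its greatest distance to any other): Akira:5, Ben:4, Carol:5, Chen:5, Eli:4, Goran:5, Halim:5, Hana:4, Kira:5, Kofi:6, Nadia:6, Omar:4, Oskar:6, Ravi:6.
The maximum eccentricity is 6, realized for instance by the pair Kofi–Ravi via Kofi – Halim – Eli – Carol – Kira – Nadia – Ravi. So the diameter is 6.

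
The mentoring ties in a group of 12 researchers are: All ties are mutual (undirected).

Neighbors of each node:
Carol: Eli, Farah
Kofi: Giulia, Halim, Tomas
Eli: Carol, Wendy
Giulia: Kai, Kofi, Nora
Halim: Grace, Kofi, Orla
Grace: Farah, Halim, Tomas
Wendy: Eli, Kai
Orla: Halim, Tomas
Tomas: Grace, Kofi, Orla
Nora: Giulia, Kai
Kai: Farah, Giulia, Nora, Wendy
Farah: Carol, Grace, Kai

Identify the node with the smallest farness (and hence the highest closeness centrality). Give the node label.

Farah

Farness (sum of distances to all others) for each node — Carol:28, Eli:32, Farah:21, Giulia:23, Grace:23, Halim:26, Kai:22, Kofi:25, Nora:27, Orla:34, Tomas:26, Wendy:29.
The smallest farness is 21, for Farah, so Farah has the highest closeness.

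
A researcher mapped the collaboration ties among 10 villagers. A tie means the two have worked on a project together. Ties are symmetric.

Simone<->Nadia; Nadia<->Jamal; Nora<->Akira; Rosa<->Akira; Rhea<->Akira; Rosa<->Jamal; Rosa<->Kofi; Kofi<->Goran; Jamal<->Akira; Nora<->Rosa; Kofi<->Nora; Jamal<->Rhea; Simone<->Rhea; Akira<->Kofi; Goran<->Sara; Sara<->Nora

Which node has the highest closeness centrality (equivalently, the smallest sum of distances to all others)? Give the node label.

Akira

Farness (sum of distances to all others) for each node — Akira:13, Goran:22, Jamal:16, Kofi:16, Nadia:22, Nora:16, Rhea:17, Rosa:15, Sara:22, Simone:23.
The smallest farness is 13, for Akira, so Akira has the highest closeness.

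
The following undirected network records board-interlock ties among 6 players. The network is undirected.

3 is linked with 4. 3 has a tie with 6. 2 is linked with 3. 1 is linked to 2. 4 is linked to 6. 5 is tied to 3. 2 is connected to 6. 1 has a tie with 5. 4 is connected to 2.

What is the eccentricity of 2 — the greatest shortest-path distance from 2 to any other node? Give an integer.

Distances from 2: 1:1, 3:1, 4:1, 5:2, 6:1.
The largest is 2 (to 5), so the eccentricity of 2 is 2.

2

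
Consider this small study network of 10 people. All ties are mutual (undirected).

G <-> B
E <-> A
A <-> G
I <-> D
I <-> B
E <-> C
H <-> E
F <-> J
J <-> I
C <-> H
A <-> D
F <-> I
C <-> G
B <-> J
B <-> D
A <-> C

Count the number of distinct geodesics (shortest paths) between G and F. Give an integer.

The shortest distance is 3. The length-3 paths are: G–B–J–F; G–B–I–F.
That gives 2 distinct shortest paths.

2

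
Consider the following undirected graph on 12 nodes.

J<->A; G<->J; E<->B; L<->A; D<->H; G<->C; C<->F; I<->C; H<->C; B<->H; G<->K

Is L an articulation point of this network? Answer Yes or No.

No

Even without L, every remaining node can still reach every other (the residual graph is connected), so L is not a cut vertex.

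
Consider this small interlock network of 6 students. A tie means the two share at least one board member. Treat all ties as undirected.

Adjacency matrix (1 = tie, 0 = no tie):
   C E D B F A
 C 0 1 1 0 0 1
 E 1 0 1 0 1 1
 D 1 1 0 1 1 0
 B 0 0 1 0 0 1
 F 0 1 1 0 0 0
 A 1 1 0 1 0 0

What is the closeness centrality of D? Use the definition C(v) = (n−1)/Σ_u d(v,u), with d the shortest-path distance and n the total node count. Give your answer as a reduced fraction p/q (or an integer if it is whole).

Distances from D: A:2, B:1, C:1, E:1, F:1. Sum = 6.
n = 6, so closeness = 5/6.

5/6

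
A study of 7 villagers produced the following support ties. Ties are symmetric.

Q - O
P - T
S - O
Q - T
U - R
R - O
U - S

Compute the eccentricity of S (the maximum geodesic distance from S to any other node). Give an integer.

4

Distances from S: O:1, P:4, Q:2, R:2, T:3, U:1.
The largest is 4 (to P), so the eccentricity of S is 4.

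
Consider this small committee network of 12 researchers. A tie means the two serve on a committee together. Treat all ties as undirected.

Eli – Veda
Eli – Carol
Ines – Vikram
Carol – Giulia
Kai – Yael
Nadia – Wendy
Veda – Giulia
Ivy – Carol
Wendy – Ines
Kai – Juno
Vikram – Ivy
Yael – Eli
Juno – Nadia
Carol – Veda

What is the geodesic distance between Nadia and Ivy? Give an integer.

4

One shortest route is Nadia – Wendy – Ines – Vikram – Ivy, which uses 4 edges, and at distance 3 from Nadia we only reach {Vikram, Yael}, which does not include Ivy. So d(Nadia,Ivy) = 4.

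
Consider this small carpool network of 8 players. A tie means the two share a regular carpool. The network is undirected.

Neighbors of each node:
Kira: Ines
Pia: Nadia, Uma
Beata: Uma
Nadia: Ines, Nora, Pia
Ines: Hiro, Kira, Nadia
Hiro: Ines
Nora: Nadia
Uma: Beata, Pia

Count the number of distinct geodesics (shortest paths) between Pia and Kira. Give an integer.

1

The shortest distance is 3, and the only length-3 path is Pia–Nadia–Ines–Kira. So there is exactly 1 shortest path.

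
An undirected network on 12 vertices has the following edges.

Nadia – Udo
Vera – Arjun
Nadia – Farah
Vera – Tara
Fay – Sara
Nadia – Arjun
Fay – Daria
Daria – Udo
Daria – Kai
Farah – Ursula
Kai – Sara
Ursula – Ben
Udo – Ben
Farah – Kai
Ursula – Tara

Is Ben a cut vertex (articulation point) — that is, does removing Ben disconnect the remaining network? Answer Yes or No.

Even without Ben, every remaining node can still reach every other (the residual graph is connected), so Ben is not a cut vertex.

No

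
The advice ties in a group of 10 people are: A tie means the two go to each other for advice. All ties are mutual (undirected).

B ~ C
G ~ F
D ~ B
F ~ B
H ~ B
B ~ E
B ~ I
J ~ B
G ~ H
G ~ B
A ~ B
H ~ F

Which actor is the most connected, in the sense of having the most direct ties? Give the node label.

Degrees — A:1, B:9, C:1, D:1, E:1, F:3, G:3, H:3, I:1, J:1.
The maximum is 9, attained only by B.

B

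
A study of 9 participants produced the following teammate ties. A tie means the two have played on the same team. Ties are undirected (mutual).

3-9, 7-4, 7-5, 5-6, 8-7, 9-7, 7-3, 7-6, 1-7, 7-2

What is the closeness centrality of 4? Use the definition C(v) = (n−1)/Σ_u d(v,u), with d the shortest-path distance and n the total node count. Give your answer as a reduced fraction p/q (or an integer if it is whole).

Distances from 4: 1:2, 2:2, 3:2, 5:2, 6:2, 7:1, 8:2, 9:2. Sum = 15.
n = 9, so closeness = 8/15.

8/15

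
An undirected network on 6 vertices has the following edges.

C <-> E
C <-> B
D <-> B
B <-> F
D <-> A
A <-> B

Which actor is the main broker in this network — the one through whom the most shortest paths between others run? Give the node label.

Unnormalized betweenness of each node: A:0, B:8, C:4, D:0, E:0, F:0.
B has the largest value, 8, making it the main broker — the node through which the most shortest paths run.

B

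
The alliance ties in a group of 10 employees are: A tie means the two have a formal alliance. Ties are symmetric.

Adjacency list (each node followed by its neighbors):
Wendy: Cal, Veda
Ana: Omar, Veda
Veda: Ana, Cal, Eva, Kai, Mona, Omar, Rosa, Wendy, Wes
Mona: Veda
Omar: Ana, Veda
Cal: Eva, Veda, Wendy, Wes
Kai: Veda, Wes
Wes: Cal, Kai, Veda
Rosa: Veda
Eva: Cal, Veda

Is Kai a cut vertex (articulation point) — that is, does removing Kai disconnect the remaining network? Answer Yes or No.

No

Even without Kai, every remaining node can still reach every other (the residual graph is connected), so Kai is not a cut vertex.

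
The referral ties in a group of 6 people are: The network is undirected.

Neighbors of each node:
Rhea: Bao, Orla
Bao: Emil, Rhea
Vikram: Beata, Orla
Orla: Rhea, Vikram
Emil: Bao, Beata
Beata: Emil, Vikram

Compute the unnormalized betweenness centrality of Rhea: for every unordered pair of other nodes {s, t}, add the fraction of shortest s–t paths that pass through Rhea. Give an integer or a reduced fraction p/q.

2

Pairs whose geodesics pass through Rhea — Bao–Vikram: 1/2; Bao–Orla: 1; Emil–Orla: 1/2.
All other pairs contribute 0.
Summing the contributions gives betweenness(Rhea) = 2.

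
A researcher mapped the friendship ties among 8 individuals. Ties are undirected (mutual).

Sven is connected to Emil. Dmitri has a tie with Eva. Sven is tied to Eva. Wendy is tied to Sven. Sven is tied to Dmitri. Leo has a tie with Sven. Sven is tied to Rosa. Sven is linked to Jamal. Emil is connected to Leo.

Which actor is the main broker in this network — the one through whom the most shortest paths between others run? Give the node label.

Unnormalized betweenness of each node: Dmitri:0, Emil:0, Eva:0, Jamal:0, Leo:0, Rosa:0, Sven:19, Wendy:0.
Sven has the largest value, 19, making it the main broker — the node through which the most shortest paths run.

Sven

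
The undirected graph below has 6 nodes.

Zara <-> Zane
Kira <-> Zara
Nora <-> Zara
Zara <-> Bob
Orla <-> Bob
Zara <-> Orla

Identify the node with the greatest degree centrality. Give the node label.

Zara

Degrees — Bob:2, Kira:1, Nora:1, Orla:2, Zane:1, Zara:5.
The maximum is 5, attained only by Zara.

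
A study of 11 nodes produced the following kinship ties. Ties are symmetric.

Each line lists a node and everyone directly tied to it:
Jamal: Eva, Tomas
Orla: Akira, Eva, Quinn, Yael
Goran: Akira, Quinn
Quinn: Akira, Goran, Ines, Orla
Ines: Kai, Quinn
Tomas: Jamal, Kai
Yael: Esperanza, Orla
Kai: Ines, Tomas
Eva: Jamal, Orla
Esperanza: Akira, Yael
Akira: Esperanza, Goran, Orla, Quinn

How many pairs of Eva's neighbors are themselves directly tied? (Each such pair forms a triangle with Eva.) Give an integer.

0

Eva's neighbors are Jamal and Orla, but none of them are tied to each other, so no triangle contains Eva.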